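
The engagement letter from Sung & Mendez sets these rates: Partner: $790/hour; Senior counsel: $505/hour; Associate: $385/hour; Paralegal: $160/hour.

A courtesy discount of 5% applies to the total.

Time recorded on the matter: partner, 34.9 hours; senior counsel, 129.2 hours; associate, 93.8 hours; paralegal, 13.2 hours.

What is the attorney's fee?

$124,489.90

Partner: 34.9 × $790 = $27,571.00
Senior counsel: 129.2 × $505 = $65,246.00
Associate: 93.8 × $385 = $36,113.00
Paralegal: 13.2 × $160 = $2,112.00
Subtotal: $131,042.00
Less 5% discount: −$6,552.10
Total: $131,042.00 − $6,552.10 = $124,489.90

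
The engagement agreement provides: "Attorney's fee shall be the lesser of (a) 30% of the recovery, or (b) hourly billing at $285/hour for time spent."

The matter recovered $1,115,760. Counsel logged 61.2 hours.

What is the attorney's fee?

(a) 30% of $1,115,760 = $334,728.00
(b) 61.2 × $285 = $17,442.00
The lesser is (b): $17,442.00.

$17,442.00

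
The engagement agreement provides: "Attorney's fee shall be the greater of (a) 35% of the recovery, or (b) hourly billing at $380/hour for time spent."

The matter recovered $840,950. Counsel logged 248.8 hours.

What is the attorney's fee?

(a) 35% of $840,950 = $294,332.50
(b) 248.8 × $380 = $94,544.00
The greater is (a): $294,332.50.

$294,332.50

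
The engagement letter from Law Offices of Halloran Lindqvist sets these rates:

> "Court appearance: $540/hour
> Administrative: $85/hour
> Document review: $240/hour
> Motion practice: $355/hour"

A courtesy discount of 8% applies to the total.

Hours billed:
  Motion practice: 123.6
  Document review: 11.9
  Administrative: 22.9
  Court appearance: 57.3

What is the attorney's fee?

$73,252.70

Court appearance: 57.3 × $540 = $30,942.00
Administrative: 22.9 × $85 = $1,946.50
Document review: 11.9 × $240 = $2,856.00
Motion practice: 123.6 × $355 = $43,878.00
Subtotal: $79,622.50
Less 8% discount: −$6,369.80
Total: $79,622.50 − $6,369.80 = $73,252.70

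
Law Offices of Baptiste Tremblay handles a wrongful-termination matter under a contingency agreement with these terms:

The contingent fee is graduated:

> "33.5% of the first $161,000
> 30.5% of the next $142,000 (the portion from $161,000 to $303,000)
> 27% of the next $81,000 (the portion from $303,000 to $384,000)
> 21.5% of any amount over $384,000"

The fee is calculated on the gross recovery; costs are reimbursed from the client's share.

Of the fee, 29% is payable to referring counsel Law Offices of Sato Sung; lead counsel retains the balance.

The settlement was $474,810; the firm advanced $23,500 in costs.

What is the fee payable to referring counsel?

Fee base is the gross recovery, $474,810; costs are reimbursed separately.
First $161,000 at 33.5% = $53,935.00
Next $142,000 at 30.5% = $43,310.00
Next $81,000 at 27% = $21,870.00
Remaining $90,810 at 21.5% = $19,524.15
Fee: $53,935.00 + $43,310.00 + $21,870.00 + $19,524.15 = $138,639.15
Referral share: 29% of $138,639.15 = $40,205.35; lead counsel retains $138,639.15 − $40,205.35 = $98,433.80.

$40,205.35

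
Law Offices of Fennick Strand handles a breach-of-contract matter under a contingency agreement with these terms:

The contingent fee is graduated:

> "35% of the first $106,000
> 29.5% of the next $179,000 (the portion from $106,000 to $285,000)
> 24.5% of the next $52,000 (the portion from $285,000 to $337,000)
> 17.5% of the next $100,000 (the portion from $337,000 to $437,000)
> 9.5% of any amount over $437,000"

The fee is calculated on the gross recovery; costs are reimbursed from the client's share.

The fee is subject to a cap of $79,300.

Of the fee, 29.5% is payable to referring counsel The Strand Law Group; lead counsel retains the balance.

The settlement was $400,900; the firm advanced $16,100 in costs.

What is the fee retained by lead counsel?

Fee base is the gross recovery, $400,900; costs are reimbursed separately.
First $106,000 at 35% = $37,100.00
Next $179,000 at 29.5% = $52,805.00
Next $52,000 at 24.5% = $12,740.00
Remaining $63,900 at 17.5% = $11,182.50
Fee: $37,100.00 + $52,805.00 + $12,740.00 + $11,182.50 = $113,827.50
$113,827.50 exceeds the $79,300 cap, so the fee is capped at $79,300.00.
Referral share: 29.5% of $79,300.00 = $23,393.50; lead counsel retains $79,300.00 − $23,393.50 = $55,906.50.

$55,906.50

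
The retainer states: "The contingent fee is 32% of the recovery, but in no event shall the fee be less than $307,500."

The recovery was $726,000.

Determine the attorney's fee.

32% of $726,000 = $232,320.00
That is below the $307,500 minimum, so the minimum applies.

$307,500.00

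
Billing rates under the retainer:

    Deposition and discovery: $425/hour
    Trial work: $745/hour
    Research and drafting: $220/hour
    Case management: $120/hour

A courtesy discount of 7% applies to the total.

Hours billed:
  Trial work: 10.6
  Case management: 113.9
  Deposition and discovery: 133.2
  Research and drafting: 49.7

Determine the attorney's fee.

$82,871.37

Deposition and discovery: 133.2 × $425 = $56,610.00
Trial work: 10.6 × $745 = $7,897.00
Research and drafting: 49.7 × $220 = $10,934.00
Case management: 113.9 × $120 = $13,668.00
Subtotal: $89,109.00
Less 7% discount: −$6,237.63
Total: $89,109.00 − $6,237.63 = $82,871.37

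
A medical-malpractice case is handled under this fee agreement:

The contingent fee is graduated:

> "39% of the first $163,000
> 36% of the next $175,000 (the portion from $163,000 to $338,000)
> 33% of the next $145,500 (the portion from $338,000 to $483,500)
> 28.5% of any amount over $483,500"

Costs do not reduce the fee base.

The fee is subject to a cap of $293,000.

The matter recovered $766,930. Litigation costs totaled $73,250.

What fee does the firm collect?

Fee base is the gross recovery, $766,930; costs are reimbursed separately.
First $163,000 at 39% = $63,570.00
Next $175,000 at 36% = $63,000.00
Next $145,500 at 33% = $48,015.00
Remaining $283,430 at 28.5% = $80,777.55
Fee: $63,570.00 + $63,000.00 + $48,015.00 + $80,777.55 = $255,362.55
$255,362.55 is under the $293,000 cap.

$255,362.55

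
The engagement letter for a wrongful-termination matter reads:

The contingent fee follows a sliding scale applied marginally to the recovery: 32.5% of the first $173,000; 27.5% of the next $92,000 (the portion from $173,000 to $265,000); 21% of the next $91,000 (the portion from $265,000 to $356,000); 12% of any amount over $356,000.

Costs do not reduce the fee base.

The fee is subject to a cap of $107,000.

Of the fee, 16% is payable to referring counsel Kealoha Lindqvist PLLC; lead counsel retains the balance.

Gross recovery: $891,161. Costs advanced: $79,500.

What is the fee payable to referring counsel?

Fee base is the gross recovery, $891,161; costs are reimbursed separately.
First $173,000 at 32.5% = $56,225.00
Next $92,000 at 27.5% = $25,300.00
Next $91,000 at 21% = $19,110.00
Remaining $535,161 at 12% = $64,219.32
Fee: $56,225.00 + $25,300.00 + $19,110.00 + $64,219.32 = $164,854.32
$164,854.32 exceeds the $107,000 cap, so the fee is capped at $107,000.00.
Referral share: 16% of $107,000.00 = $17,120.00; lead counsel retains $107,000.00 − $17,120.00 = $89,880.00.

$17,120.00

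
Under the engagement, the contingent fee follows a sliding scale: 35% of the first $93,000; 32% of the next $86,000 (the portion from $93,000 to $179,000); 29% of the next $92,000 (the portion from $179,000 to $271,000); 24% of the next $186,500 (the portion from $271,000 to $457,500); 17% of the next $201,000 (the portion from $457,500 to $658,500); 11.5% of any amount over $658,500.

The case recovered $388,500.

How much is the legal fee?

First $93,000 at 35% = $32,550.00
Next $86,000 at 32% = $27,520.00
Next $92,000 at 29% = $26,680.00
Remaining $117,500 at 24% = $28,200.00
Fee: $32,550.00 + $27,520.00 + $26,680.00 + $28,200.00 = $114,950.00

$114,950.00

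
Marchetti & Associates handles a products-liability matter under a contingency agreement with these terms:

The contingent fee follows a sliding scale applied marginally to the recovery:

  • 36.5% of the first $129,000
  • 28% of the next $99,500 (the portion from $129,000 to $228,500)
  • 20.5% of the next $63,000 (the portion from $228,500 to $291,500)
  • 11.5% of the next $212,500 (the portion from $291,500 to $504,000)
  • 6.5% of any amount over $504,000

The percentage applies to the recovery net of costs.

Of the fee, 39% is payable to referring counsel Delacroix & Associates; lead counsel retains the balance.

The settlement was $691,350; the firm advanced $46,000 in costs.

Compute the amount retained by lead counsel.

$74,106.00

Fee base (net of costs): $691,350 − $46,000 = $645,350
First $129,000 at 36.5% = $47,085.00
Next $99,500 at 28% = $27,860.00
Next $63,000 at 20.5% = $12,915.00
Next $212,500 at 11.5% = $24,437.50
Remaining $141,350 at 6.5% = $9,187.75
Fee: $47,085.00 + $27,860.00 + $12,915.00 + $24,437.50 + $9,187.75 = $121,485.25
Referral share: 39% of $121,485.25 = $47,379.25; lead counsel retains $121,485.25 − $47,379.25 = $74,106.00.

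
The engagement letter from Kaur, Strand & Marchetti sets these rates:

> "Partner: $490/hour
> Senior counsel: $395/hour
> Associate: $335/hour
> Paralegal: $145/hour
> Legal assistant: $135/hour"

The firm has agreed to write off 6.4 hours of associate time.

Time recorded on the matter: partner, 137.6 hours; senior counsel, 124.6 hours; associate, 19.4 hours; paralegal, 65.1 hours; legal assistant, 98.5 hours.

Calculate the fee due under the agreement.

$143,733.00

Partner: 137.6 × $490 = $67,424.00
Senior counsel: 124.6 × $395 = $49,217.00
Associate: 19.4 × $335 = $6,499.00
Paralegal: 65.1 × $145 = $9,439.50
Legal assistant: 98.5 × $135 = $13,297.50
Subtotal: $145,877.00
Write-off: 6.4 × $335 = $2,144.00
Total: $145,877.00 − $2,144.00 = $143,733.00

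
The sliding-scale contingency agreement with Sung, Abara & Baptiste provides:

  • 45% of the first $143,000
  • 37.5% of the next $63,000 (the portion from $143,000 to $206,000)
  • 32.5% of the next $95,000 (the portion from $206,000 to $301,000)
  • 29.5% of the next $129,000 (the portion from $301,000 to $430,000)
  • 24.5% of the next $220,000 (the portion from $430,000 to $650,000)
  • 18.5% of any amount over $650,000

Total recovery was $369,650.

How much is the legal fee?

First $143,000 at 45% = $64,350.00
Next $63,000 at 37.5% = $23,625.00
Next $95,000 at 32.5% = $30,875.00
Remaining $68,650 at 29.5% = $20,251.75
Fee: $64,350.00 + $23,625.00 + $30,875.00 + $20,251.75 = $139,101.75

$139,101.75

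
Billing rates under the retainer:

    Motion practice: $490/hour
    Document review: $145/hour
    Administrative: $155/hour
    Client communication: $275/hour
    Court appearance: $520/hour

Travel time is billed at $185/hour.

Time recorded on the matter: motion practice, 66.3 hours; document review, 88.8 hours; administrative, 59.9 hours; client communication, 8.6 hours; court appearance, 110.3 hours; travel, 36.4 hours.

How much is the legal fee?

$121,102.50

Motion practice: 66.3 × $490 = $32,487.00
Document review: 88.8 × $145 = $12,876.00
Administrative: 59.9 × $155 = $9,284.50
Client communication: 8.6 × $275 = $2,365.00
Court appearance: 110.3 × $520 = $57,356.00
Subtotal: $32,487.00 + $12,876.00 + $9,284.50 + $2,365.00 + $57,356.00 = $114,368.50
Travel: 36.4 × $185 = $6,734.00
Total: $114,368.50 + $6,734.00 = $121,102.50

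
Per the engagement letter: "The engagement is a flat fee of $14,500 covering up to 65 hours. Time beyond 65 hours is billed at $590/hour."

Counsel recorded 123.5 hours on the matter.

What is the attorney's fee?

Flat fee: $14,500.00
Excess hours: 123.5 − 65 = 58.5
Overrun: 58.5 × $590 = $34,515.00
Total: $14,500.00 + $34,515.00 = $49,015.00

$49,015.00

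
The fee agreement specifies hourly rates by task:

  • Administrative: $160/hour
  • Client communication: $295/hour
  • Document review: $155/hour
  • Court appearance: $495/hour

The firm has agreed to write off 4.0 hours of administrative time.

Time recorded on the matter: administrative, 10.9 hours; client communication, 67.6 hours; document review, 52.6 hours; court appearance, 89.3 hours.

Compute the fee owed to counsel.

$73,402.50

Administrative: 10.9 × $160 = $1,744.00
Client communication: 67.6 × $295 = $19,942.00
Document review: 52.6 × $155 = $8,153.00
Court appearance: 89.3 × $495 = $44,203.50
Subtotal: $74,042.50
Write-off: 4.0 × $160 = $640.00
Total: $74,042.50 − $640.00 = $73,402.50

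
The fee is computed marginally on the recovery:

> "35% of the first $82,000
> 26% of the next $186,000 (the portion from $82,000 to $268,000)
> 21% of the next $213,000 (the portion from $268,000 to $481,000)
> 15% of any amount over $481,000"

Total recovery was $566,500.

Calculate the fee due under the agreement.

First $82,000 at 35% = $28,700.00
Next $186,000 at 26% = $48,360.00
Next $213,000 at 21% = $44,730.00
Remaining $85,500 at 15% = $12,825.00
Fee: $28,700.00 + $48,360.00 + $44,730.00 + $12,825.00 = $134,615.00

$134,615.00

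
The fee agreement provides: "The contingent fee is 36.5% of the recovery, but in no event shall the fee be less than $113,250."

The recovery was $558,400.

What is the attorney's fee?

$203,816.00

36.5% of $558,400 = $203,816.00
That exceeds the $113,250 minimum.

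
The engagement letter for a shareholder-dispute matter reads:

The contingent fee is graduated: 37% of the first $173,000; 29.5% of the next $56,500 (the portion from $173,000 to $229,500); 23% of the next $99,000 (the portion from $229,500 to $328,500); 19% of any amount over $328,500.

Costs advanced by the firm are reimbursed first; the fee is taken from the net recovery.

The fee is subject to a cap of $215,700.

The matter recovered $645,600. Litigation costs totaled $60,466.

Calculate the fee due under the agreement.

Fee base (net of costs): $645,600 − $60,466 = $585,134
First $173,000 at 37% = $64,010.00
Next $56,500 at 29.5% = $16,667.50
Next $99,000 at 23% = $22,770.00
Remaining $256,634 at 19% = $48,760.46
Fee: $64,010.00 + $16,667.50 + $22,770.00 + $48,760.46 = $152,207.96
$152,207.96 is under the $215,700 cap.

$152,207.96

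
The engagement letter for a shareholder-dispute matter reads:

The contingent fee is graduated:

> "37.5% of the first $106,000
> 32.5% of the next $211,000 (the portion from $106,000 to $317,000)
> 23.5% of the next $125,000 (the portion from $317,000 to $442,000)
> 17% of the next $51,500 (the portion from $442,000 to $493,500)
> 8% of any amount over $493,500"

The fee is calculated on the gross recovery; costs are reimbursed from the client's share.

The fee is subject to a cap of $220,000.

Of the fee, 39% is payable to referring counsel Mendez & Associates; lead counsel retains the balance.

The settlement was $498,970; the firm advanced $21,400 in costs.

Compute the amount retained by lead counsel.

$89,604.49

Fee base is the gross recovery, $498,970; costs are reimbursed separately.
First $106,000 at 37.5% = $39,750.00
Next $211,000 at 32.5% = $68,575.00
Next $125,000 at 23.5% = $29,375.00
Next $51,500 at 17% = $8,755.00
Remaining $5,470 at 8% = $437.60
Fee: $39,750.00 + $68,575.00 + $29,375.00 + $8,755.00 + $437.60 = $146,892.60
$146,892.60 is under the $220,000 cap.
Referral share: 39% of $146,892.60 = $57,288.11; lead counsel retains $146,892.60 − $57,288.11 = $89,604.49.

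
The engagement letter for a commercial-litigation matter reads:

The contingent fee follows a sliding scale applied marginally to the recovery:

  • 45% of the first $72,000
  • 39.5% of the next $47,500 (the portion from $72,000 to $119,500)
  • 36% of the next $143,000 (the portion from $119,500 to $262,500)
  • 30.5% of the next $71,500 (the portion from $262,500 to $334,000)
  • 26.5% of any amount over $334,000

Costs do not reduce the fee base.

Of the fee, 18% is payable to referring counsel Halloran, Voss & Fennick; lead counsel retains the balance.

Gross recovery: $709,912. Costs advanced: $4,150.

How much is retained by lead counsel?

$183,734.68

Fee base is the gross recovery, $709,912; costs are reimbursed separately.
First $72,000 at 45% = $32,400.00
Next $47,500 at 39.5% = $18,762.50
Next $143,000 at 36% = $51,480.00
Next $71,500 at 30.5% = $21,807.50
Remaining $375,912 at 26.5% = $99,616.68
Fee: $32,400.00 + $18,762.50 + $51,480.00 + $21,807.50 + $99,616.68 = $224,066.68
Referral share: 18% of $224,066.68 = $40,332.00; lead counsel retains $224,066.68 − $40,332.00 = $183,734.68.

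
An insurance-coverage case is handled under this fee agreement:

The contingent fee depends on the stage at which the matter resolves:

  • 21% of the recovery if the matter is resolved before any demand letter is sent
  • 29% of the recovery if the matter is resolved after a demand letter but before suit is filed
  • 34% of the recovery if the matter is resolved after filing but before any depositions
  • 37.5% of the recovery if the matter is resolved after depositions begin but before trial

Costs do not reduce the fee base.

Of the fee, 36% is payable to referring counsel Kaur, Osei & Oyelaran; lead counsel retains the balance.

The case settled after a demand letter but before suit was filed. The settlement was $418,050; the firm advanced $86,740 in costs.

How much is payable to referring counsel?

Fee base is the gross recovery, $418,050; costs are reimbursed separately.
The matter settled after a demand letter but before suit was filed, so the 29% rate applies.
$418,050 × 29% = $121,234.50
Referral share: 36% of $121,234.50 = $43,644.42; lead counsel retains $121,234.50 − $43,644.42 = $77,590.08.

$43,644.42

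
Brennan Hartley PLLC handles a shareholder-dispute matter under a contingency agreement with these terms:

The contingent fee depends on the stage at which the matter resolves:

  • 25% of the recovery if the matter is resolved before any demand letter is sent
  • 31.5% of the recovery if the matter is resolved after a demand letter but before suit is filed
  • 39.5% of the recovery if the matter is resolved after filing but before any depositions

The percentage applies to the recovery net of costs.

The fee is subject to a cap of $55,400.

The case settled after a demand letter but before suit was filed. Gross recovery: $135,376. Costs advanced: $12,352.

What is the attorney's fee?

$38,752.56

Fee base (net of costs): $135,376 − $12,352 = $123,024
The matter settled after a demand letter but before suit was filed, so the 31.5% rate applies.
$123,024 × 31.5% = $38,752.56
$38,752.56 is under the $55,400 cap.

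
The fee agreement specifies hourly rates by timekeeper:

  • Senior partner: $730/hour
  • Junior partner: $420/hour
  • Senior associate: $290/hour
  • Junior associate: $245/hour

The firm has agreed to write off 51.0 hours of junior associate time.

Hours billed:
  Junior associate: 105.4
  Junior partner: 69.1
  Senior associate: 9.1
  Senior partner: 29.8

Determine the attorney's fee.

Senior partner: 29.8 × $730 = $21,754.00
Junior partner: 69.1 × $420 = $29,022.00
Senior associate: 9.1 × $290 = $2,639.00
Junior associate: 105.4 × $245 = $25,823.00
Subtotal: $79,238.00
Write-off: 51.0 × $245 = $12,495.00
Total: $79,238.00 − $12,495.00 = $66,743.00

$66,743.00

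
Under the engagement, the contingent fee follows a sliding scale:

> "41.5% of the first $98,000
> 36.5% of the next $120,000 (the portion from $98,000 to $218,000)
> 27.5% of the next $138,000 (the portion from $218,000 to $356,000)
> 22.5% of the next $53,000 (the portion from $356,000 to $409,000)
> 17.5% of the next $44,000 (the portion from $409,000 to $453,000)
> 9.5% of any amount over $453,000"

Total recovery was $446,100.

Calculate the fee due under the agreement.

$140,837.50

First $98,000 at 41.5% = $40,670.00
Next $120,000 at 36.5% = $43,800.00
Next $138,000 at 27.5% = $37,950.00
Next $53,000 at 22.5% = $11,925.00
Remaining $37,100 at 17.5% = $6,492.50
Fee: $40,670.00 + $43,800.00 + $37,950.00 + $11,925.00 + $6,492.50 = $140,837.50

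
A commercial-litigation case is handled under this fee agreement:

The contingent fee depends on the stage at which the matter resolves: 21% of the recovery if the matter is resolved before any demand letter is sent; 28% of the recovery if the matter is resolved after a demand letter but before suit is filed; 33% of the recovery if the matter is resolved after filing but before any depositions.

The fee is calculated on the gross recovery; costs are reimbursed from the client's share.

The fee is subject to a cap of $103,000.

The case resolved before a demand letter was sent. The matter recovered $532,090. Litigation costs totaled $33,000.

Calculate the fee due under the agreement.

Fee base is the gross recovery, $532,090; costs are reimbursed separately.
The matter resolved before a demand letter was sent, so the 21% rate applies.
$532,090 × 21% = $111,738.90
$111,738.90 exceeds the $103,000 cap, so the fee is capped at $103,000.00.

$103,000.00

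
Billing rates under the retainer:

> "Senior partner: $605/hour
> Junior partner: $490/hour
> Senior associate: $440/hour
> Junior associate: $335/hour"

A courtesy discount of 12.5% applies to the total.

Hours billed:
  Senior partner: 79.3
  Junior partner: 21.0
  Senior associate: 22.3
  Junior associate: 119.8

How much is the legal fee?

$94,685.06

Senior partner: 79.3 × $605 = $47,976.50
Junior partner: 21.0 × $490 = $10,290.00
Senior associate: 22.3 × $440 = $9,812.00
Junior associate: 119.8 × $335 = $40,133.00
Subtotal: $108,211.50
Less 12.5% discount: −$13,526.44
Total: $108,211.50 − $13,526.44 = $94,685.06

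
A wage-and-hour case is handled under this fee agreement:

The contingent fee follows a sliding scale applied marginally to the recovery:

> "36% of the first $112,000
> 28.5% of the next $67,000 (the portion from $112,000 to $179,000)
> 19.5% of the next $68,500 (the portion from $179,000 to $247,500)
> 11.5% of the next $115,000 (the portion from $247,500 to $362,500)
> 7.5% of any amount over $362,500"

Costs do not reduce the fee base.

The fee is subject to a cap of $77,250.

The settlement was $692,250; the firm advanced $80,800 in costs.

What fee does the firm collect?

$77,250.00

Fee base is the gross recovery, $692,250; costs are reimbursed separately.
First $112,000 at 36% = $40,320.00
Next $67,000 at 28.5% = $19,095.00
Next $68,500 at 19.5% = $13,357.50
Next $115,000 at 11.5% = $13,225.00
Remaining $329,750 at 7.5% = $24,731.25
Fee: $40,320.00 + $19,095.00 + $13,357.50 + $13,225.00 + $24,731.25 = $110,728.75
$110,728.75 exceeds the $77,250 cap, so the fee is capped at $77,250.00.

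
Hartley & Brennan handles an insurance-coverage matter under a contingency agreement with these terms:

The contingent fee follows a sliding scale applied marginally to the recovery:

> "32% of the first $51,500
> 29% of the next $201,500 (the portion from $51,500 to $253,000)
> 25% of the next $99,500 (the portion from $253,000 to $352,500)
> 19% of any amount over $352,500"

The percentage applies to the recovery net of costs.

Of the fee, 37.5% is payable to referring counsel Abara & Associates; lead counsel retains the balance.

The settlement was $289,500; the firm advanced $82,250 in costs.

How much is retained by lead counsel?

Fee base (net of costs): $289,500 − $82,250 = $207,250
First $51,500 at 32% = $16,480.00
Remaining $155,750 at 29% = $45,167.50
Fee: $16,480.00 + $45,167.50 = $61,647.50
Referral share: 37.5% of $61,647.50 = $23,117.81; lead counsel retains $61,647.50 − $23,117.81 = $38,529.69.

$38,529.69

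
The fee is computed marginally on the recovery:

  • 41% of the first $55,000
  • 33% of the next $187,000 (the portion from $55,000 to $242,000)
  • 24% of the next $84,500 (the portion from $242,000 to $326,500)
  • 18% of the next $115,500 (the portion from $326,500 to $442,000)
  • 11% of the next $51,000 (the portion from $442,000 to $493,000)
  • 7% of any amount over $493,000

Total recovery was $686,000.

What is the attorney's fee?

$144,450.00

First $55,000 at 41% = $22,550.00
Next $187,000 at 33% = $61,710.00
Next $84,500 at 24% = $20,280.00
Next $115,500 at 18% = $20,790.00
Next $51,000 at 11% = $5,610.00
Remaining $193,000 at 7% = $13,510.00
Fee: $22,550.00 + $61,710.00 + $20,280.00 + $20,790.00 + $5,610.00 + $13,510.00 = $144,450.00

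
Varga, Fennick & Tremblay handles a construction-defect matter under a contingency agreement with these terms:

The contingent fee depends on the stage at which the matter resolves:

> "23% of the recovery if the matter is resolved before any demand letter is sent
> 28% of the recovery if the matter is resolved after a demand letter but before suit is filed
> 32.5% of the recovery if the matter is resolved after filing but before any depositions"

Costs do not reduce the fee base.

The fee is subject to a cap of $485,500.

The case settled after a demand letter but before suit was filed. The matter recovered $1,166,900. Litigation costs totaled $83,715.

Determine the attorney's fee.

Fee base is the gross recovery, $1,166,900; costs are reimbursed separately.
The matter settled after a demand letter but before suit was filed, so the 28% rate applies.
$1,166,900 × 28% = $326,732.00
$326,732.00 is under the $485,500 cap.

$326,732.00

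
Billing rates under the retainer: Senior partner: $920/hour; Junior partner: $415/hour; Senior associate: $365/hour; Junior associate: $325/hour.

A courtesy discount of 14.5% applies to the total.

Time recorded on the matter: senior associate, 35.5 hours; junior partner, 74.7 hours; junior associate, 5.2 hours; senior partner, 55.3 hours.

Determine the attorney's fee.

$82,528.02

Senior partner: 55.3 × $920 = $50,876.00
Junior partner: 74.7 × $415 = $31,000.50
Senior associate: 35.5 × $365 = $12,957.50
Junior associate: 5.2 × $325 = $1,690.00
Subtotal: $96,524.00
Less 14.5% discount: −$13,995.98
Total: $96,524.00 − $13,995.98 = $82,528.02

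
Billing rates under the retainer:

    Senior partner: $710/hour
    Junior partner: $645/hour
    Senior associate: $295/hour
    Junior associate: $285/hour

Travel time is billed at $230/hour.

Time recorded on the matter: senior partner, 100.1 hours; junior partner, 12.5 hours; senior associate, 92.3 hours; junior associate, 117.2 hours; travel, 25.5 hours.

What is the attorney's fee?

$145,629.00

Senior partner: 100.1 × $710 = $71,071.00
Junior partner: 12.5 × $645 = $8,062.50
Senior associate: 92.3 × $295 = $27,228.50
Junior associate: 117.2 × $285 = $33,402.00
Subtotal: $71,071.00 + $8,062.50 + $27,228.50 + $33,402.00 = $139,764.00
Travel: 25.5 × $230 = $5,865.00
Total: $139,764.00 + $5,865.00 = $145,629.00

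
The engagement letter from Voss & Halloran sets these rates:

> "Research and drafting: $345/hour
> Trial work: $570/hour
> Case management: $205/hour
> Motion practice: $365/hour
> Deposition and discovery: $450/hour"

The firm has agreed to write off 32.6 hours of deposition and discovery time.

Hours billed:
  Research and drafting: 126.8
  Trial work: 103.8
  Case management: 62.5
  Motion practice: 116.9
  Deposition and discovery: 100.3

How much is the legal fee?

Research and drafting: 126.8 × $345 = $43,746.00
Trial work: 103.8 × $570 = $59,166.00
Case management: 62.5 × $205 = $12,812.50
Motion practice: 116.9 × $365 = $42,668.50
Deposition and discovery: 100.3 × $450 = $45,135.00
Subtotal: $203,528.00
Write-off: 32.6 × $450 = $14,670.00
Total: $203,528.00 − $14,670.00 = $188,858.00

$188,858.00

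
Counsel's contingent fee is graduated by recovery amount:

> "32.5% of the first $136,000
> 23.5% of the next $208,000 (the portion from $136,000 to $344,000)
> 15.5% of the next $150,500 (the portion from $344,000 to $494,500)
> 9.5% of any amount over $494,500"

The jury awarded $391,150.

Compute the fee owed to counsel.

$100,388.25

First $136,000 at 32.5% = $44,200.00
Next $208,000 at 23.5% = $48,880.00
Remaining $47,150 at 15.5% = $7,308.25
Fee: $44,200.00 + $48,880.00 + $7,308.25 = $100,388.25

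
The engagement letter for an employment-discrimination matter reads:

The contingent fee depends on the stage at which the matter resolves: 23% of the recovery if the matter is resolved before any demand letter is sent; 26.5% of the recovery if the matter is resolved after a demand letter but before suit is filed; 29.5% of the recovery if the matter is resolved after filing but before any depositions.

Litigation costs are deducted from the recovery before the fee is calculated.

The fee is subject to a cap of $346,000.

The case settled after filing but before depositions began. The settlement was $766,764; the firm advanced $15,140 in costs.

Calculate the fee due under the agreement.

Fee base (net of costs): $766,764 − $15,140 = $751,624
The matter settled after filing but before depositions began, so the 29.5% rate applies.
$751,624 × 29.5% = $221,729.08
$221,729.08 is under the $346,000 cap.

$221,729.08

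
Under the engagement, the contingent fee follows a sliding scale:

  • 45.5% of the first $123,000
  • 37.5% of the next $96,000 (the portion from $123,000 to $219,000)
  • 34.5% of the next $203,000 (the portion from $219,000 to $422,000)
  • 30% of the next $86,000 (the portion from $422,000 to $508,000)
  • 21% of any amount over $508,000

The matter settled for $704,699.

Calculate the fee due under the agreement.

$229,106.79

First $123,000 at 45.5% = $55,965.00
Next $96,000 at 37.5% = $36,000.00
Next $203,000 at 34.5% = $70,035.00
Next $86,000 at 30% = $25,800.00
Remaining $196,699 at 21% = $41,306.79
Fee: $55,965.00 + $36,000.00 + $70,035.00 + $25,800.00 + $41,306.79 = $229,106.79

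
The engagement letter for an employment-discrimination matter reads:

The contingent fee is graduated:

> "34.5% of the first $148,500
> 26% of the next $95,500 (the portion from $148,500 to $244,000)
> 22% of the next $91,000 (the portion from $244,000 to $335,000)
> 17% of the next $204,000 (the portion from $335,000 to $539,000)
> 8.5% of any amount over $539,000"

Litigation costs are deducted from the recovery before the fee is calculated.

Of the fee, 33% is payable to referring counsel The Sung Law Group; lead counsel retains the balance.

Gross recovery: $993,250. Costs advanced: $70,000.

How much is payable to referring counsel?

Fee base (net of costs): $993,250 − $70,000 = $923,250
First $148,500 at 34.5% = $51,232.50
Next $95,500 at 26% = $24,830.00
Next $91,000 at 22% = $20,020.00
Next $204,000 at 17% = $34,680.00
Remaining $384,250 at 8.5% = $32,661.25
Fee: $51,232.50 + $24,830.00 + $20,020.00 + $34,680.00 + $32,661.25 = $163,423.75
Referral share: 33% of $163,423.75 = $53,929.84; lead counsel retains $163,423.75 − $53,929.84 = $109,493.91.

$53,929.84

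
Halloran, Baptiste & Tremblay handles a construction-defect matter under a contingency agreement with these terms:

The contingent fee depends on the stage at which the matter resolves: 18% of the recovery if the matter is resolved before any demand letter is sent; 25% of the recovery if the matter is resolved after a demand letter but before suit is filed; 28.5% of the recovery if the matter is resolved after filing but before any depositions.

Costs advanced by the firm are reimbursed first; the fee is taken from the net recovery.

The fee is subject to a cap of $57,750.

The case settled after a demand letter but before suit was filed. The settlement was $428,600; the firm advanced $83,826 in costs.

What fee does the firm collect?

Fee base (net of costs): $428,600 − $83,826 = $344,774
The matter settled after a demand letter but before suit was filed, so the 25% rate applies.
$344,774 × 25% = $86,193.50
$86,193.50 exceeds the $57,750 cap, so the fee is capped at $57,750.00.

$57,750.00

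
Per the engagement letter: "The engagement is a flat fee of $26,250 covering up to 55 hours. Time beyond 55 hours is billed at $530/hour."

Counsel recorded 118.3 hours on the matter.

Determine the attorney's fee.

Flat fee: $26,250.00
Excess hours: 118.3 − 55 = 63.3
Overrun: 63.3 × $530 = $33,549.00
Total: $26,250.00 + $33,549.00 = $59,799.00

$59,799.00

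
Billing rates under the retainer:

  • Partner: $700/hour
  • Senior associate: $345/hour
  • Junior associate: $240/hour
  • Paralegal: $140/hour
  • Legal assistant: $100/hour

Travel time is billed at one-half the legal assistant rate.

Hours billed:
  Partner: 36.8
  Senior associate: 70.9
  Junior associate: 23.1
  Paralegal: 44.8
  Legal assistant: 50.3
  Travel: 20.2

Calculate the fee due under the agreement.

Partner: 36.8 × $700 = $25,760.00
Senior associate: 70.9 × $345 = $24,460.50
Junior associate: 23.1 × $240 = $5,544.00
Paralegal: 44.8 × $140 = $6,272.00
Legal assistant: 50.3 × $100 = $5,030.00
Subtotal: $25,760.00 + $24,460.50 + $5,544.00 + $6,272.00 + $5,030.00 = $67,066.50
Travel: 20.2 × ($100 ÷ 2) = 20.2 × $50.00 = $1,010.00
Total: $67,066.50 + $1,010.00 = $68,076.50

$68,076.50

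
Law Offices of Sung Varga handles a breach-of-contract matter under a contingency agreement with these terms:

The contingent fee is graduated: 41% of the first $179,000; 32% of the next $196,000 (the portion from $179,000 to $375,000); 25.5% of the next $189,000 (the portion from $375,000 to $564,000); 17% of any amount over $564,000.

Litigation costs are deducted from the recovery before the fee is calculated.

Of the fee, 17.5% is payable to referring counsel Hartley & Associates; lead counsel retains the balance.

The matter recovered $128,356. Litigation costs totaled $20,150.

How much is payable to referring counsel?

$7,763.78

Fee base (net of costs): $128,356 − $20,150 = $108,206
First $108,206 at 41% = $44,364.46
Referral share: 17.5% of $44,364.46 = $7,763.78; lead counsel retains $44,364.46 − $7,763.78 = $36,600.68.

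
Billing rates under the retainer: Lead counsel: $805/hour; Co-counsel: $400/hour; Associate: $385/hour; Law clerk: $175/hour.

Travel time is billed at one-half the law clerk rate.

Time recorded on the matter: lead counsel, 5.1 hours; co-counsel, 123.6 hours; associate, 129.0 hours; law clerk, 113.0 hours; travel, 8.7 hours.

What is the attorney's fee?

$123,746.75

Lead counsel: 5.1 × $805 = $4,105.50
Co-counsel: 123.6 × $400 = $49,440.00
Associate: 129.0 × $385 = $49,665.00
Law clerk: 113.0 × $175 = $19,775.00
Subtotal: $4,105.50 + $49,440.00 + $49,665.00 + $19,775.00 = $122,985.50
Travel: 8.7 × ($175 ÷ 2) = 8.7 × $87.50 = $761.25
Total: $122,985.50 + $761.25 = $123,746.75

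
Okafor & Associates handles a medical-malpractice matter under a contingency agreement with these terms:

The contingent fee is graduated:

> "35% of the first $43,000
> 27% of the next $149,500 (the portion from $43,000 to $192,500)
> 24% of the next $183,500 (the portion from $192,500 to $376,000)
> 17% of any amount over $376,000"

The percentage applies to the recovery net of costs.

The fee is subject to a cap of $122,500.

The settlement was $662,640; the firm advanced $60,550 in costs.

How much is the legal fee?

$122,500.00

Fee base (net of costs): $662,640 − $60,550 = $602,090
First $43,000 at 35% = $15,050.00
Next $149,500 at 27% = $40,365.00
Next $183,500 at 24% = $44,040.00
Remaining $226,090 at 17% = $38,435.30
Fee: $15,050.00 + $40,365.00 + $44,040.00 + $38,435.30 = $137,890.30
$137,890.30 exceeds the $122,500 cap, so the fee is capped at $122,500.00.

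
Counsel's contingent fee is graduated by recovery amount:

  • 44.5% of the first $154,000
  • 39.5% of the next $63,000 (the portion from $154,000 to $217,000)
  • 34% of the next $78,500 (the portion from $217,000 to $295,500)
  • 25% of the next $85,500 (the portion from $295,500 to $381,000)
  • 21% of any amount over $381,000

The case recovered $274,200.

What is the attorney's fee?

First $154,000 at 44.5% = $68,530.00
Next $63,000 at 39.5% = $24,885.00
Remaining $57,200 at 34% = $19,448.00
Fee: $68,530.00 + $24,885.00 + $19,448.00 = $112,863.00

$112,863.00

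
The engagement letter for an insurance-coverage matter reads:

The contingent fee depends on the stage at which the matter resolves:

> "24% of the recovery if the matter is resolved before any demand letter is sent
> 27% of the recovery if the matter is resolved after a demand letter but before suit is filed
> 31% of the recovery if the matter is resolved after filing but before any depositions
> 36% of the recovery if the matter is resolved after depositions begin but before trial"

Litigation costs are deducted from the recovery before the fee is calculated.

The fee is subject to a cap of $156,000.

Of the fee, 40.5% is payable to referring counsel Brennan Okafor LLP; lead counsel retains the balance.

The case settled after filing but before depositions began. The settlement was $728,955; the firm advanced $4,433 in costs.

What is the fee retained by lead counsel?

$92,820.00

Fee base (net of costs): $728,955 − $4,433 = $724,522
The matter settled after filing but before depositions began, so the 31% rate applies.
$724,522 × 31% = $224,601.82
$224,601.82 exceeds the $156,000 cap, so the fee is capped at $156,000.00.
Referral share: 40.5% of $156,000.00 = $63,180.00; lead counsel retains $156,000.00 − $63,180.00 = $92,820.00.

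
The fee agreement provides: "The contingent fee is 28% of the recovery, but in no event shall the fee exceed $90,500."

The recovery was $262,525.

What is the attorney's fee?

28% of $262,525 = $73,507.00
That is under the $90,500 cap.

$73,507.00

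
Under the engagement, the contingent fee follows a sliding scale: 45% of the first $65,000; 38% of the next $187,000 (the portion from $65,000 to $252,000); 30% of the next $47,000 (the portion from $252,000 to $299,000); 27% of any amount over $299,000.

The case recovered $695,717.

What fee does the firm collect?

First $65,000 at 45% = $29,250.00
Next $187,000 at 38% = $71,060.00
Next $47,000 at 30% = $14,100.00
Remaining $396,717 at 27% = $107,113.59
Fee: $29,250.00 + $71,060.00 + $14,100.00 + $107,113.59 = $221,523.59

$221,523.59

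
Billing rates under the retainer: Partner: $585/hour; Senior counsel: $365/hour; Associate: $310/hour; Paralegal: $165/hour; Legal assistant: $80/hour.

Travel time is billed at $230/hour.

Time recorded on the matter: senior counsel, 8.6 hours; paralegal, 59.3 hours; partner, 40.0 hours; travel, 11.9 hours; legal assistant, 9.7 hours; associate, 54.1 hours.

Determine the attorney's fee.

Partner: 40.0 × $585 = $23,400.00
Senior counsel: 8.6 × $365 = $3,139.00
Associate: 54.1 × $310 = $16,771.00
Paralegal: 59.3 × $165 = $9,784.50
Legal assistant: 9.7 × $80 = $776.00
Subtotal: $23,400.00 + $3,139.00 + $16,771.00 + $9,784.50 + $776.00 = $53,870.50
Travel: 11.9 × $230 = $2,737.00
Total: $53,870.50 + $2,737.00 = $56,607.50

$56,607.50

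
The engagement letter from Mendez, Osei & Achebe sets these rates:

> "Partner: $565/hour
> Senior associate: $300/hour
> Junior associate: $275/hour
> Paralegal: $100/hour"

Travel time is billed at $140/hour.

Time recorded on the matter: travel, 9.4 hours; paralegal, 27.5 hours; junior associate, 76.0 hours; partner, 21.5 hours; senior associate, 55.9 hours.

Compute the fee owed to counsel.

Partner: 21.5 × $565 = $12,147.50
Senior associate: 55.9 × $300 = $16,770.00
Junior associate: 76.0 × $275 = $20,900.00
Paralegal: 27.5 × $100 = $2,750.00
Subtotal: $12,147.50 + $16,770.00 + $20,900.00 + $2,750.00 = $52,567.50
Travel: 9.4 × $140 = $1,316.00
Total: $52,567.50 + $1,316.00 = $53,883.50

$53,883.50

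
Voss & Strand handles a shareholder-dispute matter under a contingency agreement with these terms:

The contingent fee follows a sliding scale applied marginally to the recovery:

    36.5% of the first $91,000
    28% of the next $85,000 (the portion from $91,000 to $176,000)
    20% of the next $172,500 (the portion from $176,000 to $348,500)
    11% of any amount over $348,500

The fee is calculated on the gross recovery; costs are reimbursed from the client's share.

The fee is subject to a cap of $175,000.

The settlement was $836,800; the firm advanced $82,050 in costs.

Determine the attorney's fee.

Fee base is the gross recovery, $836,800; costs are reimbursed separately.
First $91,000 at 36.5% = $33,215.00
Next $85,000 at 28% = $23,800.00
Next $172,500 at 20% = $34,500.00
Remaining $488,300 at 11% = $53,713.00
Fee: $33,215.00 + $23,800.00 + $34,500.00 + $53,713.00 = $145,228.00
$145,228.00 is under the $175,000 cap.

$145,228.00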